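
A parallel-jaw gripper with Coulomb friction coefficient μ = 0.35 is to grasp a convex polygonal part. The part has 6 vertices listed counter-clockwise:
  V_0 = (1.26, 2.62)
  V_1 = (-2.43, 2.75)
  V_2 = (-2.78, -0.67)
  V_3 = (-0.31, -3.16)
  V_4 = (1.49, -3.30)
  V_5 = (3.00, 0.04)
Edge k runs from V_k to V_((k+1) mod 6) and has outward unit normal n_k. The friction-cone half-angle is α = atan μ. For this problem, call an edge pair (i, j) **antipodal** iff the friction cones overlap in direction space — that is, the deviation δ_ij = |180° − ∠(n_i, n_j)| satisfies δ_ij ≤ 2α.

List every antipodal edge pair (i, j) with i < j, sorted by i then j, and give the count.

α = atan 0.35 = 19.29°;  2α = 38.58°
n_0 = (+0.0352, +0.9994)
n_1 = (-0.9948, +0.1018)
n_2 = (-0.7100, -0.7042)
n_3 = (-0.0775, -0.9970)
n_4 = (+0.9112, -0.4120)
n_5 = (+0.8291, +0.5591)
  (0,1): δ = 93.83°  ·
  (0,2): δ = 43.21°  ·
  (0,3): δ = 2.43°  ✓
  (0,4): δ = 67.69°  ·
  (0,5): δ = 126.01°  ·
  (1,2): δ = 129.39°  ·
  (1,3): δ = 88.60°  ·
  (1,4): δ = 18.48°  ✓
  (1,5): δ = 39.84°  ·
  (2,3): δ = 139.22°  ·
  (2,4): δ = 69.10°  ·
  (2,5): δ = 10.77°  ✓
  (3,4): δ = 109.88°  ·
  (3,5): δ = 51.56°  ·
  (4,5): δ = 121.68°  ·
antipodal pairs: 3

count = 3; pairs: (0,3), (1,4), (2,5)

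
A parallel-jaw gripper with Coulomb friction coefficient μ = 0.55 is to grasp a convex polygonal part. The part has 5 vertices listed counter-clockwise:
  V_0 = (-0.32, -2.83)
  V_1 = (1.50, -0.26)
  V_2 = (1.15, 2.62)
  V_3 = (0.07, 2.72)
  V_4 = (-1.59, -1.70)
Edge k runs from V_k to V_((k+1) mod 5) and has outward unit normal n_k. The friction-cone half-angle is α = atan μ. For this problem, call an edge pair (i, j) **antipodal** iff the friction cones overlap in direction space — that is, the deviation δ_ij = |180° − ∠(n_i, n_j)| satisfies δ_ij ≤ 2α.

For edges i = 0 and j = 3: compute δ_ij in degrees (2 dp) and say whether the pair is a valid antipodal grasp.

δ = 14.72°, valid

α = atan 0.55 = 28.81°;  2α = 57.62°
edge 0: e_0 = (+1.82, +2.57);  n_0 = (+0.8161, -0.5779)
edge 3: e_3 = (-1.66, -4.42);  n_3 = (-0.9362, +0.3516)
∠(n_0, n_3) = 165.28°
δ = |180° − 165.28°| = 14.72°
14.72° ≤ 2α = 57.62°  →  valid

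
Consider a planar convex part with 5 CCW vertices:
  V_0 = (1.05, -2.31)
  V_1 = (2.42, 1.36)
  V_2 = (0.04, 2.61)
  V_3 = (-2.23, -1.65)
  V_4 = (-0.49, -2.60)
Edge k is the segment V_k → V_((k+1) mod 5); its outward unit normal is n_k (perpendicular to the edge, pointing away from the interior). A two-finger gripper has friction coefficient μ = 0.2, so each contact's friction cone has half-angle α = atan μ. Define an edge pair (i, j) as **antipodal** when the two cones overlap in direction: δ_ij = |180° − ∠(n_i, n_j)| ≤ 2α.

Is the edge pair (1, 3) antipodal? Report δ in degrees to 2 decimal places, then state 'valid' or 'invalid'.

δ = 0.92°, valid

α = atan 0.2 = 11.31°;  2α = 22.62°
edge 1: e_1 = (-2.38, +1.25);  n_1 = (+0.4650, +0.8853)
edge 3: e_3 = (+1.74, -0.95);  n_3 = (-0.4792, -0.8777)
∠(n_1, n_3) = 179.08°
δ = |180° − 179.08°| = 0.92°
0.92° ≤ 2α = 22.62°  →  valid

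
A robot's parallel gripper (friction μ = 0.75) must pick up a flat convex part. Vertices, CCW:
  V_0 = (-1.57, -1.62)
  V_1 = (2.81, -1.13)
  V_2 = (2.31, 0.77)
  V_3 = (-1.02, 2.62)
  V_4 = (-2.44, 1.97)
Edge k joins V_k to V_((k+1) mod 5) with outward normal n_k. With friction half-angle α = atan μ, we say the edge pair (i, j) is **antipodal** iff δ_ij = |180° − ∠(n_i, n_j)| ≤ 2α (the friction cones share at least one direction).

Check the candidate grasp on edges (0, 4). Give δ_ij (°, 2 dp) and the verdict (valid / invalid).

δ = 97.24°, invalid

α = atan 0.75 = 36.87°;  2α = 73.74°
edge 0: e_0 = (+4.38, +0.49);  n_0 = (+0.1112, -0.9938)
edge 4: e_4 = (+0.87, -3.59);  n_4 = (-0.9719, -0.2355)
∠(n_0, n_4) = 82.76°
δ = |180° − 82.76°| = 97.24°
97.24° > 2α = 73.74°  →  invalid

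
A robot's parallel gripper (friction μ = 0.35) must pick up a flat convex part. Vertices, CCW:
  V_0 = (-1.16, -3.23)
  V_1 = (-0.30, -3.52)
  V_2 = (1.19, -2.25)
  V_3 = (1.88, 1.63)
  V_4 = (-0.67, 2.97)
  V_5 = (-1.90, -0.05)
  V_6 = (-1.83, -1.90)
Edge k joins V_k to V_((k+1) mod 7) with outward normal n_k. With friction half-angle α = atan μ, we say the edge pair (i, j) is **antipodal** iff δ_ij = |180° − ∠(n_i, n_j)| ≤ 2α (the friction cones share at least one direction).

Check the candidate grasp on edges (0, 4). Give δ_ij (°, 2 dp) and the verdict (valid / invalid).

δ = 86.47°, invalid

α = atan 0.35 = 19.29°;  2α = 38.58°
edge 0: e_0 = (+0.86, -0.29);  n_0 = (-0.3195, -0.9476)
edge 4: e_4 = (-1.23, -3.02);  n_4 = (-0.9261, +0.3772)
∠(n_0, n_4) = 93.53°
δ = |180° − 93.53°| = 86.47°
86.47° > 2α = 38.58°  →  invalid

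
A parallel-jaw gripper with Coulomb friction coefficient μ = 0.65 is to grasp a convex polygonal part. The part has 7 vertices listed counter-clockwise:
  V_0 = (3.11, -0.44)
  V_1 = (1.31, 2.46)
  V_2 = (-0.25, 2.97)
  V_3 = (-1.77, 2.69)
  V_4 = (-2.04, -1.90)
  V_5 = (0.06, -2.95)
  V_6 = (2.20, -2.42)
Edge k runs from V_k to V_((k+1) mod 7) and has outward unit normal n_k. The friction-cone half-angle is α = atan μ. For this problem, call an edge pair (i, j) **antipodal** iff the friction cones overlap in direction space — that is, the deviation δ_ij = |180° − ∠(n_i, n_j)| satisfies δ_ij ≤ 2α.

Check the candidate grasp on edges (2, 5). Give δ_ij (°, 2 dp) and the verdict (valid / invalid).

δ = 3.47°, valid

α = atan 0.65 = 33.02°;  2α = 66.05°
edge 2: e_2 = (-1.52, -0.28);  n_2 = (-0.1812, +0.9835)
edge 5: e_5 = (+2.14, +0.53);  n_5 = (+0.2404, -0.9707)
∠(n_2, n_5) = 176.53°
δ = |180° − 176.53°| = 3.47°
3.47° ≤ 2α = 66.05°  →  valid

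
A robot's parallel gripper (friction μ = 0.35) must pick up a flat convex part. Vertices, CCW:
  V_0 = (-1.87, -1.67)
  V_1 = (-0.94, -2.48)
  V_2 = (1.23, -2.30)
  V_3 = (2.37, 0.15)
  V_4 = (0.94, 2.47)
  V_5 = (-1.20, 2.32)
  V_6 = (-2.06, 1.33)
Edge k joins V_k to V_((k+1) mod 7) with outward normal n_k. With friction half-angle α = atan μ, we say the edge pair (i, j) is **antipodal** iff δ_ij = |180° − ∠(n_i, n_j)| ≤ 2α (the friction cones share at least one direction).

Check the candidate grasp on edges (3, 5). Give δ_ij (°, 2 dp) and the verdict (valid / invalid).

α = atan 0.35 = 19.29°;  2α = 38.58°
edge 3: e_3 = (-1.43, +2.32);  n_3 = (+0.8513, +0.5247)
edge 5: e_5 = (-0.86, -0.99);  n_5 = (-0.7549, +0.6558)
∠(n_3, n_5) = 107.37°
δ = |180° − 107.37°| = 72.63°
72.63° > 2α = 38.58°  →  invalid

δ = 72.63°, invalid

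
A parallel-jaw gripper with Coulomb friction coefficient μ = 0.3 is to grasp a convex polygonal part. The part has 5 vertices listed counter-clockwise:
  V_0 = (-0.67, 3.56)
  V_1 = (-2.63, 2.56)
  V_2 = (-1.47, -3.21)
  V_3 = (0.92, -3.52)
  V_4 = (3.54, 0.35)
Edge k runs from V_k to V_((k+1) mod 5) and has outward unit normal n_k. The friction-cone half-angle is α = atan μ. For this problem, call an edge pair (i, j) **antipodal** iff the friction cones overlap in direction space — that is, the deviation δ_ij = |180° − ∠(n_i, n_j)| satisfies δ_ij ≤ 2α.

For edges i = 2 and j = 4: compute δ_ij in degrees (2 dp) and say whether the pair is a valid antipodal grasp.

α = atan 0.3 = 16.70°;  2α = 33.40°
edge 2: e_2 = (+2.39, -0.31);  n_2 = (-0.1286, -0.9917)
edge 4: e_4 = (-4.21, +3.21);  n_4 = (+0.6063, +0.7952)
∠(n_2, n_4) = 150.07°
δ = |180° − 150.07°| = 29.93°
29.93° ≤ 2α = 33.40°  →  valid

δ = 29.93°, valid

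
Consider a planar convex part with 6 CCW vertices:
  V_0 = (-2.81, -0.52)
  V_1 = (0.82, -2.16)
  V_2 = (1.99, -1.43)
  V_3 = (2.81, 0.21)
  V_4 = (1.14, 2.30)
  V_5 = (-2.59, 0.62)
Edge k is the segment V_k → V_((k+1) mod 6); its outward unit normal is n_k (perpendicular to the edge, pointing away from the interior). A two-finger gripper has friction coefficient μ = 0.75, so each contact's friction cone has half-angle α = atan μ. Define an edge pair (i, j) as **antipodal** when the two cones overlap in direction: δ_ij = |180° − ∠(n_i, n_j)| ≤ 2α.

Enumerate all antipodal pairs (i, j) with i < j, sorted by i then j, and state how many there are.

count = 7; pairs: (0,3), (0,4), (1,4), (1,5), (2,4), (2,5), (3,5)

α = atan 0.75 = 36.87°;  2α = 73.74°
n_0 = (-0.4117, -0.9113)
n_1 = (+0.5293, -0.8484)
n_2 = (+0.8944, -0.4472)
n_3 = (+0.7812, +0.6242)
n_4 = (-0.4107, +0.9118)
n_5 = (-0.9819, +0.1895)
  (0,1): δ = 123.73°  ·
  (0,2): δ = 92.25°  ·
  (0,3): δ = 27.06°  ✓
  (0,4): δ = 48.56°  ✓
  (0,5): δ = 103.39°  ·
  (1,2): δ = 148.53°  ·
  (1,3): δ = 83.33°  ·
  (1,4): δ = 7.71°  ✓
  (1,5): δ = 47.12°  ✓
  (2,3): δ = 114.81°  ·
  (2,4): δ = 39.19°  ✓
  (2,5): δ = 15.64°  ✓
  (3,4): δ = 104.38°  ·
  (3,5): δ = 49.55°  ✓
  (4,5): δ = 125.17°  ·
antipodal pairs: 7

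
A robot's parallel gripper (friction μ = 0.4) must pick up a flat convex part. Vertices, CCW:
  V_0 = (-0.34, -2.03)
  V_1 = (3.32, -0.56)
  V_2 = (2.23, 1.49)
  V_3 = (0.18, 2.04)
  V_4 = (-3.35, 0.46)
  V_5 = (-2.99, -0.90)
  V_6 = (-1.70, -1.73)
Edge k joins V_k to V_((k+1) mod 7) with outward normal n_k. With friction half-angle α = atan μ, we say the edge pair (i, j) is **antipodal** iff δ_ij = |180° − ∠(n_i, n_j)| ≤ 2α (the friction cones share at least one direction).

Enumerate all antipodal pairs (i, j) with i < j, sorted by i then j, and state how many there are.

α = atan 0.4 = 21.80°;  2α = 43.60°
n_0 = (+0.3727, -0.9280)
n_1 = (+0.8829, +0.4695)
n_2 = (+0.2591, +0.9658)
n_3 = (-0.4085, +0.9127)
n_4 = (-0.9667, -0.2559)
n_5 = (-0.5411, -0.8410)
n_6 = (-0.2154, -0.9765)
  (0,1): δ = 83.88°  ·
  (0,2): δ = 36.90°  ✓
  (0,3): δ = 2.23°  ✓
  (0,4): δ = 82.94°  ·
  (0,5): δ = 125.36°  ·
  (0,6): δ = 145.68°  ·
  (1,2): δ = 133.02°  ·
  (1,3): δ = 93.89°  ·
  (1,4): δ = 13.17°  ✓
  (1,5): δ = 29.24°  ✓
  (1,6): δ = 49.56°  ·
  (2,3): δ = 140.87°  ·
  (2,4): δ = 60.16°  ·
  (2,5): δ = 17.74°  ✓
  (2,6): δ = 2.58°  ✓
  (3,4): δ = 99.29°  ·
  (3,5): δ = 56.87°  ·
  (3,6): δ = 36.55°  ✓
  (4,5): δ = 137.58°  ·
  (4,6): δ = 117.27°  ·
  (5,6): δ = 159.68°  ·
antipodal pairs: 7

count = 7; pairs: (0,2), (0,3), (1,4), (1,5), (2,5), (2,6), (3,6)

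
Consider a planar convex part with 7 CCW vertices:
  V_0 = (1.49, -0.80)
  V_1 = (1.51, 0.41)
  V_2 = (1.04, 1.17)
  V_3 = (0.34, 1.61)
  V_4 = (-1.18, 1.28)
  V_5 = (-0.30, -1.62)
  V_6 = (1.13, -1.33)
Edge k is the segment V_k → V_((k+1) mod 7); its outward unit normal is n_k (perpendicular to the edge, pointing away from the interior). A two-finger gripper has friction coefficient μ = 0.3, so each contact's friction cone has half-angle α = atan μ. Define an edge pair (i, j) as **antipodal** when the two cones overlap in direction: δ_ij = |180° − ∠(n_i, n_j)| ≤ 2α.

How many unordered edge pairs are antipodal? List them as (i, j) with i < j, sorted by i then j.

count = 3; pairs: (0,4), (1,4), (3,5)

α = atan 0.3 = 16.70°;  2α = 33.40°
n_0 = (+0.9999, -0.0165)
n_1 = (+0.8505, +0.5260)
n_2 = (+0.5322, +0.8466)
n_3 = (-0.2122, +0.9772)
n_4 = (-0.9569, -0.2904)
n_5 = (+0.1988, -0.9800)
n_6 = (+0.8272, -0.5619)
  (0,1): δ = 147.32°  ·
  (0,2): δ = 121.21°  ·
  (0,3): δ = 76.80°  ·
  (0,4): δ = 17.83°  ✓
  (0,5): δ = 102.41°  ·
  (0,6): δ = 146.76°  ·
  (1,2): δ = 153.89°  ·
  (1,3): δ = 109.48°  ·
  (1,4): δ = 14.85°  ✓
  (1,5): δ = 69.73°  ·
  (1,6): δ = 114.08°  ·
  (2,3): δ = 135.60°  ·
  (2,4): δ = 40.97°  ·
  (2,5): δ = 43.62°  ·
  (2,6): δ = 87.97°  ·
  (3,4): δ = 85.37°  ·
  (3,5): δ = 0.79°  ✓
  (3,6): δ = 43.56°  ·
  (4,5): δ = 95.42°  ·
  (4,6): δ = 51.07°  ·
  (5,6): δ = 135.65°  ·
antipodal pairs: 3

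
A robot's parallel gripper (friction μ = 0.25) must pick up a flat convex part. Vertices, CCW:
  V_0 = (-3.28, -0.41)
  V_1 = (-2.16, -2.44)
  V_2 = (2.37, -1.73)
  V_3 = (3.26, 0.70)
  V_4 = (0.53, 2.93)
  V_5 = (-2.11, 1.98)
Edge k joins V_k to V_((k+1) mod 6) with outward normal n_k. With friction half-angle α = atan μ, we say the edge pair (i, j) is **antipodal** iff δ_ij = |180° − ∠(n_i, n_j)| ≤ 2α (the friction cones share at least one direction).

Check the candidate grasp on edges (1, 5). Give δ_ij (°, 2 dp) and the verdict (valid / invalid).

δ = 55.01°, invalid

α = atan 0.25 = 14.04°;  2α = 28.07°
edge 1: e_1 = (+4.53, +0.71);  n_1 = (+0.1548, -0.9879)
edge 5: e_5 = (-1.17, -2.39);  n_5 = (-0.8982, +0.4397)
∠(n_1, n_5) = 124.99°
δ = |180° − 124.99°| = 55.01°
55.01° > 2α = 28.07°  →  invalid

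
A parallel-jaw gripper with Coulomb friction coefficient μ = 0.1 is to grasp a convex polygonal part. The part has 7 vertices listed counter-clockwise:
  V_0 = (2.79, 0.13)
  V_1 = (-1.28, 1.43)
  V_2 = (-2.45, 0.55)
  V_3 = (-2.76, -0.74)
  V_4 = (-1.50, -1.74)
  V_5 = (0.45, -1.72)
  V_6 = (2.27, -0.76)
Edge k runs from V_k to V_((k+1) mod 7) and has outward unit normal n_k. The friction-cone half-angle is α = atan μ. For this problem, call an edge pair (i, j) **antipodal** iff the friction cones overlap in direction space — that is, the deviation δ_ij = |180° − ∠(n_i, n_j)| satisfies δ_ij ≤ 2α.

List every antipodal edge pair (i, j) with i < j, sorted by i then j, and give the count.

α = atan 0.1 = 5.71°;  2α = 11.42°
n_0 = (+0.3043, +0.9526)
n_1 = (-0.6011, +0.7992)
n_2 = (-0.9723, +0.2337)
n_3 = (-0.6217, -0.7833)
n_4 = (+0.0103, -0.9999)
n_5 = (+0.4665, -0.8845)
n_6 = (+0.8634, -0.5045)
  (0,1): δ = 125.34°  ·
  (0,2): δ = 85.80°  ·
  (0,3): δ = 20.72°  ·
  (0,4): δ = 18.30°  ·
  (0,5): δ = 45.52°  ·
  (0,6): δ = 77.42°  ·
  (1,2): δ = 140.46°  ·
  (1,3): δ = 75.39°  ·
  (1,4): δ = 36.36°  ·
  (1,5): δ = 9.14°  ✓
  (1,6): δ = 22.76°  ·
  (2,3): δ = 114.92°  ·
  (2,4): δ = 75.90°  ·
  (2,5): δ = 48.68°  ·
  (2,6): δ = 16.78°  ·
  (3,4): δ = 140.98°  ·
  (3,5): δ = 113.75°  ·
  (3,6): δ = 81.86°  ·
  (4,5): δ = 152.78°  ·
  (4,6): δ = 120.88°  ·
  (5,6): δ = 148.11°  ·
antipodal pairs: 1

count = 1; pairs: (1,5)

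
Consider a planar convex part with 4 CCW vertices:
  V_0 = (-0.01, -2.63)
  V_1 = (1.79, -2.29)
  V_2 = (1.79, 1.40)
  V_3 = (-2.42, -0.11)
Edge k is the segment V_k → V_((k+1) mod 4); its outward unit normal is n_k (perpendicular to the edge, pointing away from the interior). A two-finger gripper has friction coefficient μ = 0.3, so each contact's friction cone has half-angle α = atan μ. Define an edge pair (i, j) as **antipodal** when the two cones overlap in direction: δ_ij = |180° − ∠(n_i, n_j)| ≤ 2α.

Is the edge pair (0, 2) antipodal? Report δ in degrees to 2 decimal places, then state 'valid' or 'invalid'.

δ = 9.03°, valid

α = atan 0.3 = 16.70°;  2α = 33.40°
edge 0: e_0 = (+1.80, +0.34);  n_0 = (+0.1856, -0.9826)
edge 2: e_2 = (-4.21, -1.51);  n_2 = (-0.3376, +0.9413)
∠(n_0, n_2) = 170.97°
δ = |180° − 170.97°| = 9.03°
9.03° ≤ 2α = 33.40°  →  valid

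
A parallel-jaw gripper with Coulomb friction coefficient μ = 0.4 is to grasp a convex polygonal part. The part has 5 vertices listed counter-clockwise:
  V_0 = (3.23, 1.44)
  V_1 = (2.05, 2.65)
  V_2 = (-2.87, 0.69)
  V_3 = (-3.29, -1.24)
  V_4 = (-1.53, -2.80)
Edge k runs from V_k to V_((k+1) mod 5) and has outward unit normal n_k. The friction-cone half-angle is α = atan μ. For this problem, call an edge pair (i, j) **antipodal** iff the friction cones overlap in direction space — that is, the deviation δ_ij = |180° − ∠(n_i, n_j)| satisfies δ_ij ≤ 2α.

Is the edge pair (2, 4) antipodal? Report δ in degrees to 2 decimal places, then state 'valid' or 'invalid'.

δ = 36.03°, valid

α = atan 0.4 = 21.80°;  2α = 43.60°
edge 2: e_2 = (-0.42, -1.93);  n_2 = (-0.9771, +0.2126)
edge 4: e_4 = (+4.76, +4.24);  n_4 = (+0.6651, -0.7467)
∠(n_2, n_4) = 143.97°
δ = |180° − 143.97°| = 36.03°
36.03° ≤ 2α = 43.60°  →  valid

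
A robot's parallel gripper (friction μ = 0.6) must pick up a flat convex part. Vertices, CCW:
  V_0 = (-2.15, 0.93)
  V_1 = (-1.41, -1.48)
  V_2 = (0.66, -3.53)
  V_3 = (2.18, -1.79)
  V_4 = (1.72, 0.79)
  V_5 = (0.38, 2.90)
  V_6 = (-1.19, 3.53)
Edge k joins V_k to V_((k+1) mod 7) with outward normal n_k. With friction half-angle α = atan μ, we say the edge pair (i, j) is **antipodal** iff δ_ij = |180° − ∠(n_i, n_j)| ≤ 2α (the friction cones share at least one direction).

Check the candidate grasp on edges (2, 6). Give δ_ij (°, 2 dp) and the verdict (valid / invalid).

α = atan 0.6 = 30.96°;  2α = 61.93°
edge 2: e_2 = (+1.52, +1.74);  n_2 = (+0.7531, -0.6579)
edge 6: e_6 = (-0.96, -2.60);  n_6 = (-0.9381, +0.3464)
∠(n_2, n_6) = 159.13°
δ = |180° − 159.13°| = 20.87°
20.87° ≤ 2α = 61.93°  →  valid

δ = 20.87°, valid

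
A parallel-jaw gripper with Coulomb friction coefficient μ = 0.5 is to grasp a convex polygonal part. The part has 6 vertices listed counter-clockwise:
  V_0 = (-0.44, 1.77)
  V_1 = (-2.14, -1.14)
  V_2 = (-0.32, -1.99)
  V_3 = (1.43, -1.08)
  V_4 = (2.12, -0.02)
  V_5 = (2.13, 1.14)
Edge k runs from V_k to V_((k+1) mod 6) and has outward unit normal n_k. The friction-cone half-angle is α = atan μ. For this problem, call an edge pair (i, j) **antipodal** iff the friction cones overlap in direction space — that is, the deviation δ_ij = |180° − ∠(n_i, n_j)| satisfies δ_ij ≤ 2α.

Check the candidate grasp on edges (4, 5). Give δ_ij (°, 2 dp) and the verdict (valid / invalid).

δ = 103.28°, invalid

α = atan 0.5 = 26.57°;  2α = 53.13°
edge 4: e_4 = (+0.01, +1.16);  n_4 = (+1.0000, -0.0086)
edge 5: e_5 = (-2.57, +0.63);  n_5 = (+0.2381, +0.9712)
∠(n_4, n_5) = 76.72°
δ = |180° − 76.72°| = 103.28°
103.28° > 2α = 53.13°  →  invalid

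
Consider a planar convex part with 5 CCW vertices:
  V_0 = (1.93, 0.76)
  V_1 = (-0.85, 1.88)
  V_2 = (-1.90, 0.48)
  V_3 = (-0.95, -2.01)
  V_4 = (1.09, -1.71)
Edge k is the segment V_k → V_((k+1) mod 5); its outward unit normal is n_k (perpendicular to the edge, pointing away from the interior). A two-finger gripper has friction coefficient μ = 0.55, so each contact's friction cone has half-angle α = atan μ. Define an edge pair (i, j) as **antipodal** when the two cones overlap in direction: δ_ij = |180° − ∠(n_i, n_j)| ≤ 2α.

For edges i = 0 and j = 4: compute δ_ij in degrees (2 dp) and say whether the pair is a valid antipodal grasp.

α = atan 0.55 = 28.81°;  2α = 57.62°
edge 0: e_0 = (-2.78, +1.12);  n_0 = (+0.3737, +0.9276)
edge 4: e_4 = (+0.84, +2.47);  n_4 = (+0.9467, -0.3220)
∠(n_0, n_4) = 86.84°
δ = |180° − 86.84°| = 93.16°
93.16° > 2α = 57.62°  →  invalid

δ = 93.16°, invalid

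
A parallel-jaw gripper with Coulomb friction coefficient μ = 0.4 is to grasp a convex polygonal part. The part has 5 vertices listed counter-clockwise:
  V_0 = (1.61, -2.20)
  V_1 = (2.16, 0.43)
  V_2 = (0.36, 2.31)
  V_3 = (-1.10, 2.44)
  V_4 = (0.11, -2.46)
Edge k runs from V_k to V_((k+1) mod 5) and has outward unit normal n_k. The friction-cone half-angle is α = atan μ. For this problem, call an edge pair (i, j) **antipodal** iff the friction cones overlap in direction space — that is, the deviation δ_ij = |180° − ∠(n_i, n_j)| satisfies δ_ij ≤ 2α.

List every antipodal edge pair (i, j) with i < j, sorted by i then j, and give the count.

α = atan 0.4 = 21.80°;  2α = 43.60°
n_0 = (+0.9788, -0.2047)
n_1 = (+0.7223, +0.6916)
n_2 = (+0.0887, +0.9961)
n_3 = (-0.9708, -0.2397)
n_4 = (+0.1708, -0.9853)
  (0,1): δ = 124.43°  ·
  (0,2): δ = 83.28°  ·
  (0,3): δ = 25.68°  ✓
  (0,4): δ = 111.65°  ·
  (1,2): δ = 138.84°  ·
  (1,3): δ = 29.88°  ✓
  (1,4): δ = 56.08°  ·
  (2,3): δ = 71.04°  ·
  (2,4): δ = 14.92°  ✓
  (3,4): δ = 94.04°  ·
antipodal pairs: 3

count = 3; pairs: (0,3), (1,3), (2,4)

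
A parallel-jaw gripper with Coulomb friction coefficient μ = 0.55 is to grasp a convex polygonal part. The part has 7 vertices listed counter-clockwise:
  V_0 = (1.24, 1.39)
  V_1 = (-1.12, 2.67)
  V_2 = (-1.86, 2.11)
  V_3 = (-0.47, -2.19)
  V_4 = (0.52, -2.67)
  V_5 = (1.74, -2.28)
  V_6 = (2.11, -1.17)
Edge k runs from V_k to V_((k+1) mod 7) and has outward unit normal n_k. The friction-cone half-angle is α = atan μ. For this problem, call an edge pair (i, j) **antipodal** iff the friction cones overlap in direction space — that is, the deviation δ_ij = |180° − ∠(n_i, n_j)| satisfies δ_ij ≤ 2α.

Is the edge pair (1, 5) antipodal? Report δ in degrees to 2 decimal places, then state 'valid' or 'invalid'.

δ = 34.45°, valid

α = atan 0.55 = 28.81°;  2α = 57.62°
edge 1: e_1 = (-0.74, -0.56);  n_1 = (-0.6034, +0.7974)
edge 5: e_5 = (+0.37, +1.11);  n_5 = (+0.9487, -0.3162)
∠(n_1, n_5) = 145.55°
δ = |180° − 145.55°| = 34.45°
34.45° ≤ 2α = 57.62°  →  valid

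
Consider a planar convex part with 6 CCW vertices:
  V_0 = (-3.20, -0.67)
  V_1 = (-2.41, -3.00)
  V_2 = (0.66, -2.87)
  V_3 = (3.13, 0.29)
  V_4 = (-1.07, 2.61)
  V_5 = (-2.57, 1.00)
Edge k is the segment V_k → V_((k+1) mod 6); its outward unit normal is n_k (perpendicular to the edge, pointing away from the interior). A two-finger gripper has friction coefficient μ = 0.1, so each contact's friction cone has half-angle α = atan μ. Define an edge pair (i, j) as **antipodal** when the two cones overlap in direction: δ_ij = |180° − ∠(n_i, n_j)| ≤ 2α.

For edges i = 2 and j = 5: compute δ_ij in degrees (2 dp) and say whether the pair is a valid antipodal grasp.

δ = 17.34°, invalid

α = atan 0.1 = 5.71°;  2α = 11.42°
edge 2: e_2 = (+2.47, +3.16);  n_2 = (+0.7879, -0.6158)
edge 5: e_5 = (-0.63, -1.67);  n_5 = (-0.9356, +0.3530)
∠(n_2, n_5) = 162.66°
δ = |180° − 162.66°| = 17.34°
17.34° > 2α = 11.42°  →  invalid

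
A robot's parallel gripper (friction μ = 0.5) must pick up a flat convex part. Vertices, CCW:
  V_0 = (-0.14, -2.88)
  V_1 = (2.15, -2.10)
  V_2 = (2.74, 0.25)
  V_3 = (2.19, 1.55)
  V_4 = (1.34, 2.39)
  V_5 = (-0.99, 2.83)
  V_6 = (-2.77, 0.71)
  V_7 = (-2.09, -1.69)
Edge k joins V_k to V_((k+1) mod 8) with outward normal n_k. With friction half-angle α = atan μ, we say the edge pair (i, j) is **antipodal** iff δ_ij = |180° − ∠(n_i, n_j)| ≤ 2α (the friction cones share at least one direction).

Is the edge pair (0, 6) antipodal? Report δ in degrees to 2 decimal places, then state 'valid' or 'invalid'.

α = atan 0.5 = 26.57°;  2α = 53.13°
edge 0: e_0 = (+2.29, +0.78);  n_0 = (+0.3224, -0.9466)
edge 6: e_6 = (+0.68, -2.40);  n_6 = (-0.9621, -0.2726)
∠(n_0, n_6) = 92.99°
δ = |180° − 92.99°| = 87.01°
87.01° > 2α = 53.13°  →  invalid

δ = 87.01°, invalid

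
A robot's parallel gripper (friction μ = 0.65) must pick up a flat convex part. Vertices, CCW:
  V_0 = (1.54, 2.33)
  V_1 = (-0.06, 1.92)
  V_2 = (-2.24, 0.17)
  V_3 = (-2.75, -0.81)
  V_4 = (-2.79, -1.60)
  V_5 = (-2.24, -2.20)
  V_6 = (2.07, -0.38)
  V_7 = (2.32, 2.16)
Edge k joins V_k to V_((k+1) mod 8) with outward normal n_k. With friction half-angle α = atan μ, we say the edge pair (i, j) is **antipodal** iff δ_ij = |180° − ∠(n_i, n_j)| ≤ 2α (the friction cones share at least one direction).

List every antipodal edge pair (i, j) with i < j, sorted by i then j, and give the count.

α = atan 0.65 = 33.02°;  2α = 66.05°
n_0 = (-0.2482, +0.9687)
n_1 = (-0.6260, +0.7798)
n_2 = (-0.8871, +0.4616)
n_3 = (-0.9987, +0.0506)
n_4 = (-0.7372, -0.6757)
n_5 = (+0.3890, -0.9212)
n_6 = (+0.9952, -0.0980)
n_7 = (+0.2129, +0.9771)
  (0,1): δ = 155.62°  ·
  (0,2): δ = 131.87°  ·
  (0,3): δ = 107.27°  ·
  (0,4): δ = 61.86°  ✓
  (0,5): δ = 8.52°  ✓
  (0,6): δ = 70.01°  ·
  (0,7): δ = 153.33°  ·
  (1,2): δ = 156.25°  ·
  (1,3): δ = 131.65°  ·
  (1,4): δ = 86.25°  ·
  (1,5): δ = 15.86°  ✓
  (1,6): δ = 45.62°  ✓
  (1,7): δ = 128.95°  ·
  (2,3): δ = 155.41°  ·
  (2,4): δ = 110.00°  ·
  (2,5): δ = 39.61°  ✓
  (2,6): δ = 21.87°  ✓
  (2,7): δ = 105.20°  ·
  (3,4): δ = 134.59°  ·
  (3,5): δ = 64.21°  ✓
  (3,6): δ = 2.72°  ✓
  (3,7): δ = 80.60°  ·
  (4,5): δ = 109.62°  ·
  (4,6): δ = 48.13°  ✓
  (4,7): δ = 35.19°  ✓
  (5,6): δ = 118.51°  ·
  (5,7): δ = 35.19°  ✓
  (6,7): δ = 96.67°  ·
antipodal pairs: 11

count = 11; pairs: (0,4), (0,5), (1,5), (1,6), (2,5), (2,6), (3,5), (3,6), (4,6), (4,7), (5,7)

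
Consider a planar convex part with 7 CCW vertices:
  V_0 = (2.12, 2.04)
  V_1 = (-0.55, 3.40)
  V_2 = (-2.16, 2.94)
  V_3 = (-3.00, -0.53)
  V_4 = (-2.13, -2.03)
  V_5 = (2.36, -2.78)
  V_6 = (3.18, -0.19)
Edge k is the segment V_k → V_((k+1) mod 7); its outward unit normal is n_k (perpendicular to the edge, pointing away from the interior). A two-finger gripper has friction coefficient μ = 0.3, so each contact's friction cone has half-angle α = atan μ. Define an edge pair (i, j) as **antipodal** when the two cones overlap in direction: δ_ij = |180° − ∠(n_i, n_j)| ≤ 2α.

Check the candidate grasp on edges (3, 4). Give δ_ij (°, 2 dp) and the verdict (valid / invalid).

α = atan 0.3 = 16.70°;  2α = 33.40°
edge 3: e_3 = (+0.87, -1.50);  n_3 = (-0.8650, -0.5017)
edge 4: e_4 = (+4.49, -0.75);  n_4 = (-0.1648, -0.9863)
∠(n_3, n_4) = 50.40°
δ = |180° − 50.40°| = 129.60°
129.60° > 2α = 33.40°  →  invalid

δ = 129.60°, invalid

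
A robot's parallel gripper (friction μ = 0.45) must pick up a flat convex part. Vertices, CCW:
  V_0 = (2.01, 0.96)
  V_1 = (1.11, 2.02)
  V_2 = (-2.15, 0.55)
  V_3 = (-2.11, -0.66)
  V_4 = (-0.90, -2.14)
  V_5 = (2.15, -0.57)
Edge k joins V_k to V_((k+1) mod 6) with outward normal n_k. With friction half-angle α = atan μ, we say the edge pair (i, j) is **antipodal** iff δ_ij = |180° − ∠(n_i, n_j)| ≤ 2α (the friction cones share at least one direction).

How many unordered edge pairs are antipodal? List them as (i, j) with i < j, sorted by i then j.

count = 5; pairs: (0,2), (0,3), (1,4), (2,5), (3,5)

α = atan 0.45 = 24.23°;  2α = 48.46°
n_0 = (+0.7623, +0.6472)
n_1 = (-0.4111, +0.9116)
n_2 = (-0.9995, -0.0330)
n_3 = (-0.7742, -0.6330)
n_4 = (+0.4577, -0.8891)
n_5 = (+0.9958, +0.0911)
  (0,1): δ = 106.06°  ·
  (0,2): δ = 38.44°  ✓
  (0,3): δ = 1.06°  ✓
  (0,4): δ = 76.90°  ·
  (0,5): δ = 144.90°  ·
  (1,2): δ = 112.38°  ·
  (1,3): δ = 75.00°  ·
  (1,4): δ = 2.97°  ✓
  (1,5): δ = 70.96°  ·
  (2,3): δ = 142.63°  ·
  (2,4): δ = 64.66°  ·
  (2,5): δ = 3.33°  ✓
  (3,4): δ = 102.03°  ·
  (3,5): δ = 34.04°  ✓
  (4,5): δ = 112.01°  ·
antipodal pairs: 5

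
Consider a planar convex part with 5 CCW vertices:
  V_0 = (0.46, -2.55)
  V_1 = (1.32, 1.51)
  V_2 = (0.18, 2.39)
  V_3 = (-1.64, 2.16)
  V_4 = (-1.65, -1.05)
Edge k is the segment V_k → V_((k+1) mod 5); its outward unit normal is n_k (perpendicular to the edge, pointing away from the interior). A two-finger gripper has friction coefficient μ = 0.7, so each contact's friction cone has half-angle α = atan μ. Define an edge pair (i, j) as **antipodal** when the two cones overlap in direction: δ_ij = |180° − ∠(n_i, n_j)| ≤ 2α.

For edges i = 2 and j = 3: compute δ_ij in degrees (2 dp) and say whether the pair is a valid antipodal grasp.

α = atan 0.7 = 34.99°;  2α = 69.98°
edge 2: e_2 = (-1.82, -0.23);  n_2 = (-0.1254, +0.9921)
edge 3: e_3 = (-0.01, -3.21);  n_3 = (-1.0000, +0.0031)
∠(n_2, n_3) = 82.62°
δ = |180° − 82.62°| = 97.38°
97.38° > 2α = 69.98°  →  invalid

δ = 97.38°, invalid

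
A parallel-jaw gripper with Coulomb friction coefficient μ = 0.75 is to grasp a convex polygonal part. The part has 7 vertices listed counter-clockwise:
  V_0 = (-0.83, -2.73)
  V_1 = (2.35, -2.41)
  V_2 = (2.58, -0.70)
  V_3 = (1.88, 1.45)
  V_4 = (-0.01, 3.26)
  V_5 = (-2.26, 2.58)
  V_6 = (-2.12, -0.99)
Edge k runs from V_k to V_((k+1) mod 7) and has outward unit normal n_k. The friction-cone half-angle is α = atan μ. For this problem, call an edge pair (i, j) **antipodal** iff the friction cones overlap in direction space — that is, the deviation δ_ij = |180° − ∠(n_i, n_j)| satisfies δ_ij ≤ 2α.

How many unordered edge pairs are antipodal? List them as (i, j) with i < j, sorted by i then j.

count = 10; pairs: (0,3), (0,4), (1,4), (1,5), (1,6), (2,5), (2,6), (3,5), (3,6), (4,6)

α = atan 0.75 = 36.87°;  2α = 73.74°
n_0 = (+0.1001, -0.9950)
n_1 = (+0.9911, -0.1333)
n_2 = (+0.9509, +0.3096)
n_3 = (+0.6917, +0.7222)
n_4 = (-0.2893, +0.9572)
n_5 = (-0.9992, -0.0392)
n_6 = (-0.8033, -0.5956)
  (0,1): δ = 103.41°  ·
  (0,2): δ = 77.71°  ·
  (0,3): δ = 49.51°  ✓
  (0,4): δ = 11.07°  ✓
  (0,5): δ = 86.50°  ·
  (0,6): δ = 120.81°  ·
  (1,2): δ = 154.31°  ·
  (1,3): δ = 126.10°  ·
  (1,4): δ = 65.52°  ✓
  (1,5): δ = 9.91°  ✓
  (1,6): δ = 44.21°  ✓
  (2,3): δ = 151.80°  ·
  (2,4): δ = 91.22°  ·
  (2,5): δ = 15.79°  ✓
  (2,6): δ = 18.52°  ✓
  (3,4): δ = 119.42°  ·
  (3,5): δ = 43.99°  ✓
  (3,6): δ = 9.69°  ✓
  (4,5): δ = 104.57°  ·
  (4,6): δ = 70.26°  ✓
  (5,6): δ = 145.69°  ·
antipodal pairs: 10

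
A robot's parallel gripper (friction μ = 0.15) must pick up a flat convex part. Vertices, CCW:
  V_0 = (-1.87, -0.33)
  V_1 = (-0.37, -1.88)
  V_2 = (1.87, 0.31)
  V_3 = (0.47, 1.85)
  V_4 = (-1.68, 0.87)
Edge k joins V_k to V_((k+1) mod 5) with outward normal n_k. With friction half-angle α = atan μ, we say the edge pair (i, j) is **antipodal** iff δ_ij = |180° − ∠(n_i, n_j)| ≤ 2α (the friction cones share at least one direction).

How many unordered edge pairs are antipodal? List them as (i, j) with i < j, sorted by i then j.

α = atan 0.15 = 8.53°;  2α = 17.06°
n_0 = (-0.7186, -0.6954)
n_1 = (+0.6991, -0.7150)
n_2 = (+0.7399, +0.6727)
n_3 = (-0.4148, +0.9099)
n_4 = (-0.9877, +0.1564)
  (0,1): δ = 89.71°  ·
  (0,2): δ = 1.79°  ✓
  (0,3): δ = 70.44°  ·
  (0,4): δ = 126.94°  ·
  (1,2): δ = 92.08°  ·
  (1,3): δ = 19.85°  ·
  (1,4): δ = 36.65°  ·
  (2,3): δ = 107.77°  ·
  (2,4): δ = 51.27°  ·
  (3,4): δ = 123.50°  ·
antipodal pairs: 1

count = 1; pairs: (0,2)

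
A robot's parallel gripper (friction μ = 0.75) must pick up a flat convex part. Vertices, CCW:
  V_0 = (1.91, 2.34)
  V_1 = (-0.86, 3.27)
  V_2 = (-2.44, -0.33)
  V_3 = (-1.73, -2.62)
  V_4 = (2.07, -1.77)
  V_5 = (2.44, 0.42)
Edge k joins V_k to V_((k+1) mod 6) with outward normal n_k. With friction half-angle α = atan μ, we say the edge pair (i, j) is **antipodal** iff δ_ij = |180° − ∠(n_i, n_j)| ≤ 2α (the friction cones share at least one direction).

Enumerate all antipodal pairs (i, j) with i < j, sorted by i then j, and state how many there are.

α = atan 0.75 = 36.87°;  2α = 73.74°
n_0 = (+0.3183, +0.9480)
n_1 = (-0.9157, +0.4019)
n_2 = (-0.9551, -0.2961)
n_3 = (+0.2183, -0.9759)
n_4 = (+0.9860, -0.1666)
n_5 = (+0.9639, +0.2661)
  (0,1): δ = 95.14°  ·
  (0,2): δ = 54.22°  ✓
  (0,3): δ = 31.17°  ✓
  (0,4): δ = 98.97°  ·
  (0,5): δ = 123.99°  ·
  (1,2): δ = 139.08°  ·
  (1,3): δ = 53.70°  ✓
  (1,4): δ = 14.11°  ✓
  (1,5): δ = 39.13°  ✓
  (2,3): δ = 94.62°  ·
  (2,4): δ = 26.82°  ✓
  (2,5): δ = 1.79°  ✓
  (3,4): δ = 112.20°  ·
  (3,5): δ = 87.18°  ·
  (4,5): δ = 154.98°  ·
antipodal pairs: 7

count = 7; pairs: (0,2), (0,3), (1,3), (1,4), (1,5), (2,4), (2,5)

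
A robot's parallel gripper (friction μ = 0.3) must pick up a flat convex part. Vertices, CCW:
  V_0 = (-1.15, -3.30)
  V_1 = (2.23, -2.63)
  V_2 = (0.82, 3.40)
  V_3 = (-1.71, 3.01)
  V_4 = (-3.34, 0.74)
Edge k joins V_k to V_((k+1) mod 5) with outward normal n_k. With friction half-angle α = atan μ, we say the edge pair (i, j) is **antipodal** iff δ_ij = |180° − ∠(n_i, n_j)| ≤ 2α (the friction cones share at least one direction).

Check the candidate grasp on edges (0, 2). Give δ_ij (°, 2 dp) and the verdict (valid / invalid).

δ = 2.45°, valid

α = atan 0.3 = 16.70°;  2α = 33.40°
edge 0: e_0 = (+3.38, +0.67);  n_0 = (+0.1944, -0.9809)
edge 2: e_2 = (-2.53, -0.39);  n_2 = (-0.1524, +0.9883)
∠(n_0, n_2) = 177.55°
δ = |180° − 177.55°| = 2.45°
2.45° ≤ 2α = 33.40°  →  valid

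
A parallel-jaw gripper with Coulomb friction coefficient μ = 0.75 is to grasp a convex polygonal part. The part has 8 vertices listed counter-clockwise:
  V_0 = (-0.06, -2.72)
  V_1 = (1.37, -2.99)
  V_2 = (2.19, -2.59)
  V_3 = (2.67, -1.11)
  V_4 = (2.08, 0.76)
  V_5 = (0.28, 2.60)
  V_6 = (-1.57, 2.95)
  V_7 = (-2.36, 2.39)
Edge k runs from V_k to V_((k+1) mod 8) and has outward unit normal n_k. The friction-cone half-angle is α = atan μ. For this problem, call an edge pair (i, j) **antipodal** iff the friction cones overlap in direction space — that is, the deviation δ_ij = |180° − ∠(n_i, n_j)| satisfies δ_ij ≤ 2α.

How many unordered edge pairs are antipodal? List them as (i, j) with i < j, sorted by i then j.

α = atan 0.75 = 36.87°;  2α = 73.74°
n_0 = (-0.1855, -0.9826)
n_1 = (+0.4384, -0.8988)
n_2 = (+0.9512, -0.3085)
n_3 = (+0.9537, +0.3009)
n_4 = (+0.7148, +0.6993)
n_5 = (+0.1859, +0.9826)
n_6 = (-0.5783, +0.8158)
n_7 = (-0.9119, -0.4104)
  (0,1): δ = 143.30°  ·
  (0,2): δ = 97.28°  ·
  (0,3): δ = 61.80°  ✓
  (0,4): δ = 34.94°  ✓
  (0,5): δ = 0.02°  ✓
  (0,6): δ = 46.02°  ✓
  (0,7): δ = 124.92°  ·
  (1,2): δ = 133.97°  ·
  (1,3): δ = 98.49°  ·
  (1,4): δ = 71.63°  ✓
  (1,5): δ = 36.72°  ✓
  (1,6): δ = 9.33°  ✓
  (1,7): δ = 88.23°  ·
  (2,3): δ = 144.52°  ·
  (2,4): δ = 117.66°  ·
  (2,5): δ = 82.74°  ·
  (2,6): δ = 36.70°  ✓
  (2,7): δ = 42.20°  ✓
  (3,4): δ = 153.14°  ·
  (3,5): δ = 118.22°  ·
  (3,6): δ = 72.18°  ✓
  (3,7): δ = 6.72°  ✓
  (4,5): δ = 145.08°  ·
  (4,6): δ = 99.04°  ·
  (4,7): δ = 20.14°  ✓
  (5,6): δ = 133.96°  ·
  (5,7): δ = 55.05°  ✓
  (6,7): δ = 101.10°  ·
antipodal pairs: 13

count = 13; pairs: (0,3), (0,4), (0,5), (0,6), (1,4), (1,5), (1,6), (2,6), (2,7), (3,6), (3,7), (4,7), (5,7)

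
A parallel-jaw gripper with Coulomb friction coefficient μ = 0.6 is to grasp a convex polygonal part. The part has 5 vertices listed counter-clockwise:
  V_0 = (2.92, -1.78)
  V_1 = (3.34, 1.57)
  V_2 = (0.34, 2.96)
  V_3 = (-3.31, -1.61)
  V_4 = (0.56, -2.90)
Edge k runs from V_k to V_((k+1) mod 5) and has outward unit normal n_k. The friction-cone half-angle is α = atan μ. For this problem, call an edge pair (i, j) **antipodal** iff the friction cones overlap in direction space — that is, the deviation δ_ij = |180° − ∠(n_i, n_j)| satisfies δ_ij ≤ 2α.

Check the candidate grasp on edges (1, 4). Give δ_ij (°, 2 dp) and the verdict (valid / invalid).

δ = 50.25°, valid

α = atan 0.6 = 30.96°;  2α = 61.93°
edge 1: e_1 = (-3.00, +1.39);  n_1 = (+0.4204, +0.9073)
edge 4: e_4 = (+2.36, +1.12);  n_4 = (+0.4287, -0.9034)
∠(n_1, n_4) = 129.75°
δ = |180° − 129.75°| = 50.25°
50.25° ≤ 2α = 61.93°  →  valid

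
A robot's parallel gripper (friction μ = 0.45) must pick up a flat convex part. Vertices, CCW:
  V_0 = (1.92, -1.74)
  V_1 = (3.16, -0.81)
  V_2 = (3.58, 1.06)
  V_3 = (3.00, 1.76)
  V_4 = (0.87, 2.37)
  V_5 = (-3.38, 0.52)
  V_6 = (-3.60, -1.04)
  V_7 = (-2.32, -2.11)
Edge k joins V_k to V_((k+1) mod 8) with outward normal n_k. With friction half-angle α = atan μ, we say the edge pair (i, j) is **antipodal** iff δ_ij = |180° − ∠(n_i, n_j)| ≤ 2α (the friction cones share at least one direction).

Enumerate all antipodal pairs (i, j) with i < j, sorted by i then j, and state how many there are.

count = 8; pairs: (0,4), (0,5), (1,5), (2,5), (2,6), (3,6), (3,7), (4,7)

α = atan 0.45 = 24.23°;  2α = 48.46°
n_0 = (+0.6000, -0.8000)
n_1 = (+0.9757, -0.2191)
n_2 = (+0.7700, +0.6380)
n_3 = (+0.2753, +0.9614)
n_4 = (-0.3991, +0.9169)
n_5 = (-0.9902, +0.1396)
n_6 = (-0.6414, -0.7672)
n_7 = (+0.0869, -0.9962)
  (0,1): δ = 139.53°  ·
  (0,2): δ = 87.23°  ·
  (0,3): δ = 52.85°  ·
  (0,4): δ = 13.35°  ✓
  (0,5): δ = 45.10°  ✓
  (0,6): δ = 103.24°  ·
  (0,7): δ = 148.12°  ·
  (1,2): δ = 127.70°  ·
  (1,3): δ = 93.32°  ·
  (1,4): δ = 53.82°  ·
  (1,5): δ = 4.63°  ✓
  (1,6): δ = 62.76°  ·
  (1,7): δ = 107.65°  ·
  (2,3): δ = 145.63°  ·
  (2,4): δ = 106.12°  ·
  (2,5): δ = 47.67°  ✓
  (2,6): δ = 10.46°  ✓
  (2,7): δ = 55.34°  ·
  (3,4): δ = 140.50°  ·
  (3,5): δ = 82.05°  ·
  (3,6): δ = 23.91°  ✓
  (3,7): δ = 20.97°  ✓
  (4,5): δ = 121.55°  ·
  (4,6): δ = 63.42°  ·
  (4,7): δ = 18.54°  ✓
  (5,6): δ = 121.87°  ·
  (5,7): δ = 76.99°  ·
  (6,7): δ = 135.12°  ·
antipodal pairs: 8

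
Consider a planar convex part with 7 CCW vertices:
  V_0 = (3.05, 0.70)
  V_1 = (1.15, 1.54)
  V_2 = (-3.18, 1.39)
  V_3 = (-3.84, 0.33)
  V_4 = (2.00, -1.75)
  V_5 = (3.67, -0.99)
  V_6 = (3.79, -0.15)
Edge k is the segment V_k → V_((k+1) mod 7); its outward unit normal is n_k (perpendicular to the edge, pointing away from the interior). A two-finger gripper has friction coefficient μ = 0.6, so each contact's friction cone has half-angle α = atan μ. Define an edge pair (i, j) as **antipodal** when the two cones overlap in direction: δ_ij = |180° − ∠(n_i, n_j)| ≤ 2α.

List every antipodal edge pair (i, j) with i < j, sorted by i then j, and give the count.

α = atan 0.6 = 30.96°;  2α = 61.93°
n_0 = (+0.4044, +0.9146)
n_1 = (-0.0346, +0.9994)
n_2 = (-0.8489, +0.5286)
n_3 = (-0.3355, -0.9420)
n_4 = (+0.4142, -0.9102)
n_5 = (+0.9899, -0.1414)
n_6 = (+0.7542, +0.6566)
  (0,1): δ = 154.17°  ·
  (0,2): δ = 98.06°  ·
  (0,3): δ = 4.25°  ✓
  (0,4): δ = 48.32°  ✓
  (0,5): δ = 105.72°  ·
  (0,6): δ = 154.89°  ·
  (1,2): δ = 123.89°  ·
  (1,3): δ = 21.59°  ✓
  (1,4): δ = 22.49°  ✓
  (1,5): δ = 79.89°  ·
  (1,6): δ = 129.06°  ·
  (2,3): δ = 77.70°  ·
  (2,4): δ = 33.62°  ✓
  (2,5): δ = 23.78°  ✓
  (2,6): δ = 72.95°  ·
  (3,4): δ = 135.93°  ·
  (3,5): δ = 78.53°  ·
  (3,6): δ = 29.35°  ✓
  (4,5): δ = 122.60°  ·
  (4,6): δ = 73.43°  ·
  (5,6): δ = 130.83°  ·
antipodal pairs: 7

count = 7; pairs: (0,3), (0,4), (1,3), (1,4), (2,4), (2,5), (3,6)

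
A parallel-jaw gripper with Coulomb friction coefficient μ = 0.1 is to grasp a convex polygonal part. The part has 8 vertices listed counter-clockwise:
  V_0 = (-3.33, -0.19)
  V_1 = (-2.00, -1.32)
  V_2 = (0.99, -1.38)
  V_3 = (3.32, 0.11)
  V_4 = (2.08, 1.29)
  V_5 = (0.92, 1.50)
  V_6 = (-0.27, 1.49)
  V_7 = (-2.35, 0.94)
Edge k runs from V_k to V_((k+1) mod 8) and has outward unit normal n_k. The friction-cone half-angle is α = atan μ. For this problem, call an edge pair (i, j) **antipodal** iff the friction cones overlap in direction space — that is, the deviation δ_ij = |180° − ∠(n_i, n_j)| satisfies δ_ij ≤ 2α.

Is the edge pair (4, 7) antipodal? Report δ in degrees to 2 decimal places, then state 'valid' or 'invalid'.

δ = 120.67°, invalid

α = atan 0.1 = 5.71°;  2α = 11.42°
edge 4: e_4 = (-1.16, +0.21);  n_4 = (+0.1781, +0.9840)
edge 7: e_7 = (-0.98, -1.13);  n_7 = (-0.7555, +0.6552)
∠(n_4, n_7) = 59.33°
δ = |180° − 59.33°| = 120.67°
120.67° > 2α = 11.42°  →  invalid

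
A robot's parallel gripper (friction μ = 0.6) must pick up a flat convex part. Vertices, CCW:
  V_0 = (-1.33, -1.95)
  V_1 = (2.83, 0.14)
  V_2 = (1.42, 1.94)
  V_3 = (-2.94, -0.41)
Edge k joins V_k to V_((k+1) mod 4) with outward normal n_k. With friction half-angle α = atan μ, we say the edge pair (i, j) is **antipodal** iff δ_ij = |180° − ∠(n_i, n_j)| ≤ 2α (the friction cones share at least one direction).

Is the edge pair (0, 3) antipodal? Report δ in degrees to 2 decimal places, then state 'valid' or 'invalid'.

δ = 109.60°, invalid

α = atan 0.6 = 30.96°;  2α = 61.93°
edge 0: e_0 = (+4.16, +2.09);  n_0 = (+0.4489, -0.8936)
edge 3: e_3 = (+1.61, -1.54);  n_3 = (-0.6912, -0.7226)
∠(n_0, n_3) = 70.40°
δ = |180° − 70.40°| = 109.60°
109.60° > 2α = 61.93°  →  invalid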